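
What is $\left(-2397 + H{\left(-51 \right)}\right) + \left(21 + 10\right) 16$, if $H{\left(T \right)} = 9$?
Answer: $-1892$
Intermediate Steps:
$\left(-2397 + H{\left(-51 \right)}\right) + \left(21 + 10\right) 16 = \left(-2397 + 9\right) + \left(21 + 10\right) 16 = -2388 + 31 \cdot 16 = -2388 + 496 = -1892$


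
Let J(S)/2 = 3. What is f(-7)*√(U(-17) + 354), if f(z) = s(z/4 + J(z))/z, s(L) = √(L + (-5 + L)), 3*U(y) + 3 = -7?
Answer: -√11046/21 ≈ -5.0048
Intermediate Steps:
U(y) = -10/3 (U(y) = -1 + (⅓)*(-7) = -1 - 7/3 = -10/3)
J(S) = 6 (J(S) = 2*3 = 6)
s(L) = √(-5 + 2*L)
f(z) = √(7 + z/2)/z (f(z) = √(-5 + 2*(z/4 + 6))/z = √(-5 + 2*(6 + z/4))/z = √(-5 + (12 + z/2))/z = √(7 + z/2)/z)
f(-7)*√(U(-17) + 354) = ((½)*√(28 + 2*(-7))/(-7))*√(-10/3 + 354) = ((½)*(-⅐)*√(28 - 14))*√(1052/3) = ((½)*(-⅐)*√14)*(2*√789/3) = (-√14/14)*(2*√789/3) = -√11046/21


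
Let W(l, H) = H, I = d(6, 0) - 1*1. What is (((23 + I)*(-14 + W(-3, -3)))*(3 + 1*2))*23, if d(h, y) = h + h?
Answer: -66470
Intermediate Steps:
d(h, y) = 2*h
I = 11 (I = 2*6 - 1*1 = 12 - 1 = 11)
(((23 + I)*(-14 + W(-3, -3)))*(3 + 1*2))*23 = (((23 + 11)*(-14 - 3))*(3 + 1*2))*23 = ((34*(-17))*(3 + 2))*23 = -578*5*23 = -2890*23 = -66470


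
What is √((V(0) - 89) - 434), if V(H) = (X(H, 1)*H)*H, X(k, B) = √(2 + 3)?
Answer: I*√523 ≈ 22.869*I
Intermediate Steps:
X(k, B) = √5
V(H) = √5*H² (V(H) = (√5*H)*H = (H*√5)*H = √5*H²)
√((V(0) - 89) - 434) = √((√5*0² - 89) - 434) = √((√5*0 - 89) - 434) = √((0 - 89) - 434) = √(-89 - 434) = √(-523) = I*√523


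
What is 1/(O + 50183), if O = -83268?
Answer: -1/33085 ≈ -3.0225e-5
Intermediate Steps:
1/(O + 50183) = 1/(-83268 + 50183) = 1/(-33085) = -1/33085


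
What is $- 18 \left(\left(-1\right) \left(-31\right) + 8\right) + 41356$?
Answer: $40654$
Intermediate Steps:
$- 18 \left(\left(-1\right) \left(-31\right) + 8\right) + 41356 = - 18 \left(31 + 8\right) + 41356 = \left(-18\right) 39 + 41356 = -702 + 41356 = 40654$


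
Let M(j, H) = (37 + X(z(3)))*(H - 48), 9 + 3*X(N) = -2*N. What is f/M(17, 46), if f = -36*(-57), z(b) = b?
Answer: -513/16 ≈ -32.063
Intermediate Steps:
X(N) = -3 - 2*N/3 (X(N) = -3 + (-2*N)/3 = -3 - 2*N/3)
f = 2052
M(j, H) = -1536 + 32*H (M(j, H) = (37 + (-3 - 2/3*3))*(H - 48) = (37 + (-3 - 2))*(-48 + H) = (37 - 5)*(-48 + H) = 32*(-48 + H) = -1536 + 32*H)
f/M(17, 46) = 2052/(-1536 + 32*46) = 2052/(-1536 + 1472) = 2052/(-64) = 2052*(-1/64) = -513/16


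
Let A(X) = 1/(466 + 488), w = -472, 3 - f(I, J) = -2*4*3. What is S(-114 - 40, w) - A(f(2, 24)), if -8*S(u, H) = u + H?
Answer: 149299/1908 ≈ 78.249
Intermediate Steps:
f(I, J) = 27 (f(I, J) = 3 - (-2*4)*3 = 3 - (-8)*3 = 3 - 1*(-24) = 3 + 24 = 27)
A(X) = 1/954
S(u, H) = -H/8 - u/8 (S(u, H) = -(u + H)/8 = -(H + u)/8 = -H/8 - u/8)
S(-114 - 40, w) - A(f(2, 24)) = (-⅛*(-472) - (-114 - 40)/8) - 1*1/954 = (59 - ⅛*(-154)) - 1/954 = (59 + 77/4) - 1/954 = 313/4 - 1/954 = 149299/1908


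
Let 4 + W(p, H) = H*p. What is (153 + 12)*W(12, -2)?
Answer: -4620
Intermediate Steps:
W(p, H) = -4 + H*p
(153 + 12)*W(12, -2) = (153 + 12)*(-4 - 2*12) = 165*(-4 - 24) = 165*(-28) = -4620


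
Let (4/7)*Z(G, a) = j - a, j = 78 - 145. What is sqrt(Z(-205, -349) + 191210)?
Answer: sqrt(766814)/2 ≈ 437.84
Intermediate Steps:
j = -67
Z(G, a) = -469/4 - 7*a/4 (Z(G, a) = 7*(-67 - a)/4 = -469/4 - 7*a/4)
sqrt(Z(-205, -349) + 191210) = sqrt((-469/4 - 7/4*(-349)) + 191210) = sqrt((-469/4 + 2443/4) + 191210) = sqrt(987/2 + 191210) = sqrt(383407/2) = sqrt(766814)/2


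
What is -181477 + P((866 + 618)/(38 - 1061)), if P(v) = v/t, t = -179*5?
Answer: -166157617561/915585 ≈ -1.8148e+5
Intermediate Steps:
t = -895
P(v) = -v/895 (P(v) = v/(-895) = v*(-1/895) = -v/895)
-181477 + P((866 + 618)/(38 - 1061)) = -181477 - (866 + 618)/(895*(38 - 1061)) = -181477 - 1484/(895*(-1023)) = -181477 - 1484*(-1)/(895*1023) = -181477 - 1/895*(-1484/1023) = -181477 + 1484/915585 = -166157617561/915585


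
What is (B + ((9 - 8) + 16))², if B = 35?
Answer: 2704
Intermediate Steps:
(B + ((9 - 8) + 16))² = (35 + ((9 - 8) + 16))² = (35 + (1 + 16))² = (35 + 17)² = 52² = 2704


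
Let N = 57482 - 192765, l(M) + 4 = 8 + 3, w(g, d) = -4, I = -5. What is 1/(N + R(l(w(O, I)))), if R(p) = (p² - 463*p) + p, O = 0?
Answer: -1/138468 ≈ -7.2219e-6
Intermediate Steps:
l(M) = 7 (l(M) = -4 + (8 + 3) = -4 + 11 = 7)
R(p) = p² - 462*p
N = -135283
1/(N + R(l(w(O, I)))) = 1/(-135283 + 7*(-462 + 7)) = 1/(-135283 + 7*(-455)) = 1/(-135283 - 3185) = 1/(-138468) = -1/138468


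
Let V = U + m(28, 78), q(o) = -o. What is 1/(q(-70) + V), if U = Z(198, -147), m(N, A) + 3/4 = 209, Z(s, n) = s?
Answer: 4/1905 ≈ 0.0020997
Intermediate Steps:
m(N, A) = 833/4 (m(N, A) = -¾ + 209 = 833/4)
U = 198
V = 1625/4 (V = 198 + 833/4 = 1625/4 ≈ 406.25)
1/(q(-70) + V) = 1/(-1*(-70) + 1625/4) = 1/(70 + 1625/4) = 1/(1905/4) = 4/1905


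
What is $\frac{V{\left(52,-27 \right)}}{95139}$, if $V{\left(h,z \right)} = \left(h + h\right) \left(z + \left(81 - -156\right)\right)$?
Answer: $\frac{7280}{31713} \approx 0.22956$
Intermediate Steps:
$V{\left(h,z \right)} = 2 h \left(237 + z\right)$ ($V{\left(h,z \right)} = 2 h \left(z + \left(81 + 156\right)\right) = 2 h \left(z + 237\right) = 2 h \left(237 + z\right)$)
$\frac{V{\left(52,-27 \right)}}{95139} = \frac{2 \cdot 52 \left(237 - 27\right)}{95139} = 2 \cdot 52 \cdot 210 \cdot \frac{1}{95139} = 21840 \cdot \frac{1}{95139} = \frac{7280}{31713}$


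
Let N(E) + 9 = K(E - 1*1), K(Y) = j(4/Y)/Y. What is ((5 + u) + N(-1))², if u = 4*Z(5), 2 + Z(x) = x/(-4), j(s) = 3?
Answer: 1369/4 ≈ 342.25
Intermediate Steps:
K(Y) = 3/Y
Z(x) = -2 - x/4 (Z(x) = -2 + x/(-4) = -2 + x*(-¼) = -2 - x/4)
N(E) = -9 + 3/(-1 + E) (N(E) = -9 + 3/(E - 1*1) = -9 + 3/(E - 1) = -9 + 3/(-1 + E))
u = -13 (u = 4*(-2 - ¼*5) = 4*(-2 - 5/4) = 4*(-13/4) = -13)
((5 + u) + N(-1))² = ((5 - 13) + 3*(4 - 3*(-1))/(-1 - 1))² = (-8 + 3*(4 + 3)/(-2))² = (-8 + 3*(-½)*7)² = (-8 - 21/2)² = (-37/2)² = 1369/4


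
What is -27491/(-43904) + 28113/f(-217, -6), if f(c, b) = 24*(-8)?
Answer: -6401015/43904 ≈ -145.80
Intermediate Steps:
f(c, b) = -192
-27491/(-43904) + 28113/f(-217, -6) = -27491/(-43904) + 28113/(-192) = -27491*(-1/43904) + 28113*(-1/192) = 27491/43904 - 9371/64 = -6401015/43904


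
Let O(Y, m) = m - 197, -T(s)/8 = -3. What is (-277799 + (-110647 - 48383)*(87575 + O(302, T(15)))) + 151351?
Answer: -13899666508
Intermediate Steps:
T(s) = 24 (T(s) = -8*(-3) = 24)
O(Y, m) = -197 + m
(-277799 + (-110647 - 48383)*(87575 + O(302, T(15)))) + 151351 = (-277799 + (-110647 - 48383)*(87575 + (-197 + 24))) + 151351 = (-277799 - 159030*(87575 - 173)) + 151351 = (-277799 - 159030*87402) + 151351 = (-277799 - 13899540060) + 151351 = -13899817859 + 151351 = -13899666508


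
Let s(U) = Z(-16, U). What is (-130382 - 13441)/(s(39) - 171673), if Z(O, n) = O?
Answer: 143823/171689 ≈ 0.83770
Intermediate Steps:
s(U) = -16
(-130382 - 13441)/(s(39) - 171673) = (-130382 - 13441)/(-16 - 171673) = -143823/(-171689) = -143823*(-1/171689) = 143823/171689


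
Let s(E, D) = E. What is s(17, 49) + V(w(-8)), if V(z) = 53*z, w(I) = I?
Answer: -407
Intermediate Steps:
s(17, 49) + V(w(-8)) = 17 + 53*(-8) = 17 - 424 = -407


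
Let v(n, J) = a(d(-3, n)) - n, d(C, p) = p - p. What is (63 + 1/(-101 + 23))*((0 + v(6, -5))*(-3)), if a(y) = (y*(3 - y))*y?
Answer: 14739/13 ≈ 1133.8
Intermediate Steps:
d(C, p) = 0
a(y) = y²*(3 - y)
v(n, J) = -n (v(n, J) = 0²*(3 - 1*0) - n = 0*(3 + 0) - n = 0*3 - n = 0 - n = -n)
(63 + 1/(-101 + 23))*((0 + v(6, -5))*(-3)) = (63 + 1/(-101 + 23))*((0 - 1*6)*(-3)) = (63 + 1/(-78))*((0 - 6)*(-3)) = (63 - 1/78)*(-6*(-3)) = (4913/78)*18 = 14739/13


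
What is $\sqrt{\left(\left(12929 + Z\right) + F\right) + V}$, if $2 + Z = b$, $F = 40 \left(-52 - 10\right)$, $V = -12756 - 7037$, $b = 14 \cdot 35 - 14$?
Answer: $i \sqrt{8870} \approx 94.181 i$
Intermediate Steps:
$b = 476$ ($b = 490 - 14 = 476$)
$V = -19793$ ($V = -12756 - 7037 = -19793$)
$F = -2480$ ($F = 40 \left(-62\right) = -2480$)
$Z = 474$ ($Z = -2 + 476 = 474$)
$\sqrt{\left(\left(12929 + Z\right) + F\right) + V} = \sqrt{\left(\left(12929 + 474\right) - 2480\right) - 19793} = \sqrt{\left(13403 - 2480\right) - 19793} = \sqrt{10923 - 19793} = \sqrt{-8870} = i \sqrt{8870}$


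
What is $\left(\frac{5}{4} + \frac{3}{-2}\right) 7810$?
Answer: $- \frac{3905}{2} \approx -1952.5$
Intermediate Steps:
$\left(\frac{5}{4} + \frac{3}{-2}\right) 7810 = \left(5 \cdot \frac{1}{4} + 3 \left(- \frac{1}{2}\right)\right) 7810 = \left(\frac{5}{4} - \frac{3}{2}\right) 7810 = \left(- \frac{1}{4}\right) 7810 = - \frac{3905}{2}$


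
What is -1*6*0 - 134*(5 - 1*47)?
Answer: 5628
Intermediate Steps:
-1*6*0 - 134*(5 - 1*47) = -6*0 - 134*(5 - 47) = 0 - 134*(-42) = 0 + 5628 = 5628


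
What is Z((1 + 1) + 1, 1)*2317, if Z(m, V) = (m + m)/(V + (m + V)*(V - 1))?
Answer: 13902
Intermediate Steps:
Z(m, V) = 2*m/(V + (-1 + V)*(V + m)) (Z(m, V) = (2*m)/(V + (V + m)*(-1 + V)) = (2*m)/(V + (-1 + V)*(V + m)) = 2*m/(V + (-1 + V)*(V + m)))
Z((1 + 1) + 1, 1)*2317 = (2*((1 + 1) + 1)/(1² - ((1 + 1) + 1) + 1*((1 + 1) + 1)))*2317 = (2*(2 + 1)/(1 - (2 + 1) + 1*(2 + 1)))*2317 = (2*3/(1 - 1*3 + 1*3))*2317 = (2*3/(1 - 3 + 3))*2317 = (2*3/1)*2317 = (2*3*1)*2317 = 6*2317 = 13902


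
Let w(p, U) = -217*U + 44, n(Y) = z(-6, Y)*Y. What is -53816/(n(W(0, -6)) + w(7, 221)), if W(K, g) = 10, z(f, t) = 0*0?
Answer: 53816/47913 ≈ 1.1232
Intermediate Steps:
z(f, t) = 0
n(Y) = 0 (n(Y) = 0*Y = 0)
w(p, U) = 44 - 217*U
-53816/(n(W(0, -6)) + w(7, 221)) = -53816/(0 + (44 - 217*221)) = -53816/(0 + (44 - 47957)) = -53816/(0 - 47913) = -53816/(-47913) = -53816*(-1/47913) = 53816/47913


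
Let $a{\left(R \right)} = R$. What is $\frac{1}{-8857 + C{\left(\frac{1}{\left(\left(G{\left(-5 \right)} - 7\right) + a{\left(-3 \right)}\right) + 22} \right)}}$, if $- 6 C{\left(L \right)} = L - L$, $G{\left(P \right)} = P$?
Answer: $- \frac{1}{8857} \approx -0.00011291$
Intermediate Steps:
$C{\left(L \right)} = 0$ ($C{\left(L \right)} = - \frac{L - L}{6} = \left(- \frac{1}{6}\right) 0 = 0$)
$\frac{1}{-8857 + C{\left(\frac{1}{\left(\left(G{\left(-5 \right)} - 7\right) + a{\left(-3 \right)}\right) + 22} \right)}} = \frac{1}{-8857 + 0} = \frac{1}{-8857} = - \frac{1}{8857}$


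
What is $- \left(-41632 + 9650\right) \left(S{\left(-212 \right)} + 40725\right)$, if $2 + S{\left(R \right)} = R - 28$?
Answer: $1294727306$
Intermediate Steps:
$S{\left(R \right)} = -30 + R$ ($S{\left(R \right)} = -2 + \left(R - 28\right) = -2 + \left(-28 + R\right) = -30 + R$)
$- \left(-41632 + 9650\right) \left(S{\left(-212 \right)} + 40725\right) = - \left(-41632 + 9650\right) \left(\left(-30 - 212\right) + 40725\right) = - \left(-31982\right) \left(-242 + 40725\right) = - \left(-31982\right) 40483 = \left(-1\right) \left(-1294727306\right) = 1294727306$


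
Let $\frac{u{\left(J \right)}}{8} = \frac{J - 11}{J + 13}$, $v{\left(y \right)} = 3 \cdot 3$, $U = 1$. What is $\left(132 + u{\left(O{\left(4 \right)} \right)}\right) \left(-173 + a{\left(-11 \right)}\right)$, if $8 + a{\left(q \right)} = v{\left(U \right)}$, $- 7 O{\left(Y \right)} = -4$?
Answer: $- \frac{2056432}{95} \approx -21647.0$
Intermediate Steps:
$O{\left(Y \right)} = \frac{4}{7}$ ($O{\left(Y \right)} = \left(- \frac{1}{7}\right) \left(-4\right) = \frac{4}{7}$)
$v{\left(y \right)} = 9$
$a{\left(q \right)} = 1$ ($a{\left(q \right)} = -8 + 9 = 1$)
$u{\left(J \right)} = \frac{8 \left(-11 + J\right)}{13 + J}$ ($u{\left(J \right)} = 8 \frac{J - 11}{J + 13} = 8 \frac{-11 + J}{13 + J} = \frac{8 \left(-11 + J\right)}{13 + J}$)
$\left(132 + u{\left(O{\left(4 \right)} \right)}\right) \left(-173 + a{\left(-11 \right)}\right) = \left(132 + \frac{8 \left(-11 + \frac{4}{7}\right)}{13 + \frac{4}{7}}\right) \left(-173 + 1\right) = \left(132 + 8 \frac{1}{\frac{95}{7}} \left(- \frac{73}{7}\right)\right) \left(-172\right) = \left(132 + 8 \cdot \frac{7}{95} \left(- \frac{73}{7}\right)\right) \left(-172\right) = \left(132 - \frac{584}{95}\right) \left(-172\right) = \frac{11956}{95} \left(-172\right) = - \frac{2056432}{95}$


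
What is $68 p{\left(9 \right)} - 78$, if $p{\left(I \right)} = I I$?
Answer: $5430$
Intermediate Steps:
$p{\left(I \right)} = I^{2}$
$68 p{\left(9 \right)} - 78 = 68 \cdot 9^{2} - 78 = 68 \cdot 81 - 78 = 5508 - 78 = 5430$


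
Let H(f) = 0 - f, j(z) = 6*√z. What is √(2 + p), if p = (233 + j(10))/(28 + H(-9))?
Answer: √(11359 + 222*√10)/37 ≈ 2.9682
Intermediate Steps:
H(f) = -f
p = 233/37 + 6*√10/37 (p = (233 + 6*√10)/(28 - 1*(-9)) = (233 + 6*√10)/(28 + 9) = (233 + 6*√10)/37 = (233 + 6*√10)*(1/37) = 233/37 + 6*√10/37 ≈ 6.8101)
√(2 + p) = √(2 + (233/37 + 6*√10/37)) = √(307/37 + 6*√10/37)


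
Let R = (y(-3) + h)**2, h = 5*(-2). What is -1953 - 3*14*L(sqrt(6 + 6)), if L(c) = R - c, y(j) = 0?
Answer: -6153 + 84*sqrt(3) ≈ -6007.5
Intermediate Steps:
h = -10
R = 100 (R = (0 - 10)**2 = (-10)**2 = 100)
L(c) = 100 - c
-1953 - 3*14*L(sqrt(6 + 6)) = -1953 - 3*14*(100 - sqrt(6 + 6)) = -1953 - 42*(100 - sqrt(12)) = -1953 - 42*(100 - 2*sqrt(3)) = -1953 - (4200 - 84*sqrt(3)) = -1953 + (-4200 + 84*sqrt(3)) = -6153 + 84*sqrt(3)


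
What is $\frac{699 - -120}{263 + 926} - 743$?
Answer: $- \frac{882608}{1189} \approx -742.31$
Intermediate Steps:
$\frac{699 - -120}{263 + 926} - 743 = \frac{699 + 120}{1189} - 743 = 819 \cdot \frac{1}{1189} - 743 = \frac{819}{1189} - 743 = - \frac{882608}{1189}$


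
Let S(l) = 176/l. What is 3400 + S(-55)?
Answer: 16984/5 ≈ 3396.8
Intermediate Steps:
3400 + S(-55) = 3400 + 176/(-55) = 3400 + 176*(-1/55) = 3400 - 16/5 = 16984/5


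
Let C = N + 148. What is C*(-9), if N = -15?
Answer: -1197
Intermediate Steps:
C = 133 (C = -15 + 148 = 133)
C*(-9) = 133*(-9) = -1197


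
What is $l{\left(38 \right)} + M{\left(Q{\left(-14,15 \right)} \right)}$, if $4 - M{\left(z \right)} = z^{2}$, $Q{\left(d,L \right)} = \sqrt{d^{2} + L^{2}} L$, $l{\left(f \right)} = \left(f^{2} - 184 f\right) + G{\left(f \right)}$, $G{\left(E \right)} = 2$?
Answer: $-100267$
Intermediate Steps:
$l{\left(f \right)} = 2 + f^{2} - 184 f$ ($l{\left(f \right)} = \left(f^{2} - 184 f\right) + 2 = 2 + f^{2} - 184 f$)
$Q{\left(d,L \right)} = L \sqrt{L^{2} + d^{2}}$ ($Q{\left(d,L \right)} = \sqrt{L^{2} + d^{2}} L = L \sqrt{L^{2} + d^{2}}$)
$M{\left(z \right)} = 4 - z^{2}$
$l{\left(38 \right)} + M{\left(Q{\left(-14,15 \right)} \right)} = \left(2 + 38^{2} - 6992\right) + \left(4 - \left(15 \sqrt{15^{2} + \left(-14\right)^{2}}\right)^{2}\right) = \left(2 + 1444 - 6992\right) + \left(4 - \left(15 \sqrt{225 + 196}\right)^{2}\right) = -5546 + \left(4 - \left(15 \sqrt{421}\right)^{2}\right) = -5546 + \left(4 - 94725\right) = -5546 - 94721 = -100267$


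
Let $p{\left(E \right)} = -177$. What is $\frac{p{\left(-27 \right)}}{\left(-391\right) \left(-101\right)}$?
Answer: $- \frac{177}{39491} \approx -0.004482$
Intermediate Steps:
$\frac{p{\left(-27 \right)}}{\left(-391\right) \left(-101\right)} = - \frac{177}{\left(-391\right) \left(-101\right)} = - \frac{177}{39491}$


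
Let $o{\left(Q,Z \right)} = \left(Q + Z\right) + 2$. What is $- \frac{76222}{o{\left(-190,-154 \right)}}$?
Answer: $\frac{38111}{171} \approx 222.87$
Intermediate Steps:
$o{\left(Q,Z \right)} = 2 + Q + Z$
$- \frac{76222}{o{\left(-190,-154 \right)}} = - \frac{76222}{2 - 190 - 154} = - \frac{76222}{-342} = \left(-76222\right) \left(- \frac{1}{342}\right) = \frac{38111}{171}$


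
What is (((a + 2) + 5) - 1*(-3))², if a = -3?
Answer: 49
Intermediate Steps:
(((a + 2) + 5) - 1*(-3))² = (((-3 + 2) + 5) - 1*(-3))² = ((-1 + 5) + 3)² = (4 + 3)² = 7² = 49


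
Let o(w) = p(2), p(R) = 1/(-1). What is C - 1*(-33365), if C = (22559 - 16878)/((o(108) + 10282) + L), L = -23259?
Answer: 433005289/12978 ≈ 33365.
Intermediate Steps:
p(R) = -1
o(w) = -1
C = -5681/12978 (C = (22559 - 16878)/((-1 + 10282) - 23259) = 5681/(10281 - 23259) = 5681/(-12978) = 5681*(-1/12978) = -5681/12978 ≈ -0.43774)
C - 1*(-33365) = -5681/12978 - 1*(-33365) = -5681/12978 + 33365 = 433005289/12978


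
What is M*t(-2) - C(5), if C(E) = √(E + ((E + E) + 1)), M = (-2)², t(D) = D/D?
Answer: 0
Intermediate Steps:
t(D) = 1
M = 4
C(E) = √(1 + 3*E) (C(E) = √(E + (2*E + 1)) = √(E + (1 + 2*E)) = √(1 + 3*E))
M*t(-2) - C(5) = 4*1 - √(1 + 3*5) = 4 - √(1 + 15) = 4 - √16 = 4 - 1*4 = 4 - 4 = 0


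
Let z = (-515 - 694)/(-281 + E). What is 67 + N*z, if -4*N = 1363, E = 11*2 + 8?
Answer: -1580599/1004 ≈ -1574.3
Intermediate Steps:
E = 30 (E = 22 + 8 = 30)
z = 1209/251 (z = (-515 - 694)/(-281 + 30) = -1209/(-251) = -1209*(-1/251) = 1209/251 ≈ 4.8167)
N = -1363/4 (N = -1/4*1363 = -1363/4 ≈ -340.75)
67 + N*z = 67 - 1363/4*1209/251 = 67 - 1647867/1004 = -1580599/1004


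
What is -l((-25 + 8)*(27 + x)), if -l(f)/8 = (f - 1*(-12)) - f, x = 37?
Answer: 96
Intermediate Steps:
l(f) = -96 (l(f) = -8*((f - 1*(-12)) - f) = -8*((f + 12) - f) = -8*((12 + f) - f) = -8*12 = -96)
-l((-25 + 8)*(27 + x)) = -1*(-96) = 96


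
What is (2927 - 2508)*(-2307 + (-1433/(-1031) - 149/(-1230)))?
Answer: -1225013414719/1268130 ≈ -9.6600e+5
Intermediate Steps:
(2927 - 2508)*(-2307 + (-1433/(-1031) - 149/(-1230))) = 419*(-2307 + (-1433*(-1/1031) - 149*(-1/1230))) = 419*(-2307 + (1433/1031 + 149/1230)) = 419*(-2307 + 1916209/1268130) = 419*(-2923659701/1268130) = -1225013414719/1268130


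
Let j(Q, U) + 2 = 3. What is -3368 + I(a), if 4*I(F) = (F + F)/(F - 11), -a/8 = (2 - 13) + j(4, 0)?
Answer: -232352/69 ≈ -3367.4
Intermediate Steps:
j(Q, U) = 1 (j(Q, U) = -2 + 3 = 1)
a = 80 (a = -8*((2 - 13) + 1) = -8*(-11 + 1) = -8*(-10) = 80)
I(F) = F/(2*(-11 + F)) (I(F) = ((F + F)/(F - 11))/4 = ((2*F)/(-11 + F))/4 = (2*F/(-11 + F))/4 = F/(2*(-11 + F)))
-3368 + I(a) = -3368 + (1/2)*80/(-11 + 80) = -3368 + (1/2)*80/69 = -3368 + (1/2)*80*(1/69) = -3368 + 40/69 = -232352/69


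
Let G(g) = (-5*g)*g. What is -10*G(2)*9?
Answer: 1800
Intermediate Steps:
G(g) = -5*g²
-10*G(2)*9 = -(-50)*2²*9 = -(-50)*4*9 = -10*(-20)*9 = 200*9 = 1800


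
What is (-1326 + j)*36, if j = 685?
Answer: -23076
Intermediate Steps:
(-1326 + j)*36 = (-1326 + 685)*36 = -641*36 = -23076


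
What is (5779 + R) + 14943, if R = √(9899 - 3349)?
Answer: 20722 + 5*√262 ≈ 20803.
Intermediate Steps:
R = 5*√262 (R = √6550 = 5*√262 ≈ 80.932)
(5779 + R) + 14943 = (5779 + 5*√262) + 14943 = 20722 + 5*√262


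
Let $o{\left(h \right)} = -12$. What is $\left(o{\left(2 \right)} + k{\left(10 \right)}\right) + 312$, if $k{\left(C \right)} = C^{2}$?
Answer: $400$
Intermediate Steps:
$\left(o{\left(2 \right)} + k{\left(10 \right)}\right) + 312 = \left(-12 + 10^{2}\right) + 312 = \left(-12 + 100\right) + 312 = 88 + 312 = 400$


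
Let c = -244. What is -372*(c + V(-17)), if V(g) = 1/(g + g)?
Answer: 1543242/17 ≈ 90779.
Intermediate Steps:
V(g) = 1/(2*g)
-372*(c + V(-17)) = -372*(-244 + (½)/(-17)) = -372*(-244 + (½)*(-1/17)) = -372*(-244 - 1/34) = -372*(-8297/34) = 1543242/17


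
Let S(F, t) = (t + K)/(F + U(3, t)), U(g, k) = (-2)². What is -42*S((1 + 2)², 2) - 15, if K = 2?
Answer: -363/13 ≈ -27.923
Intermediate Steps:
U(g, k) = 4
S(F, t) = (2 + t)/(4 + F) (S(F, t) = (t + 2)/(F + 4) = (2 + t)/(4 + F))
-42*S((1 + 2)², 2) - 15 = -42*(2 + 2)/(4 + (1 + 2)²) - 15 = -42*4/(4 + 3²) - 15 = -42*4/(4 + 9) - 15 = -42*4/13 - 15 = -168/13 - 15 = -363/13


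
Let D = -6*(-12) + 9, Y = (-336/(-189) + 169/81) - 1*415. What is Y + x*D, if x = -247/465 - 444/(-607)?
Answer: -3009585373/7620885 ≈ -394.91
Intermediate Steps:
x = 56531/282255 (x = -247*1/465 - 444*(-1/607) = -247/465 + 444/607 = 56531/282255 ≈ 0.20028)
Y = -33302/81 (Y = (-336*(-1/189) + 169*(1/81)) - 415 = (16/9 + 169/81) - 415 = 313/81 - 415 = -33302/81 ≈ -411.14)
D = 81 (D = 72 + 9 = 81)
Y + x*D = -33302/81 + (56531/282255)*81 = -33302/81 + 1526337/94085 = -3009585373/7620885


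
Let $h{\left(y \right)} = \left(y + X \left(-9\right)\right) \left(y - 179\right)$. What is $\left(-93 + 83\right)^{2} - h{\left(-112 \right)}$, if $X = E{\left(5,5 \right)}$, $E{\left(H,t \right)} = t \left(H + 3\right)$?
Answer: $-137252$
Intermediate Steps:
$E{\left(H,t \right)} = t \left(3 + H\right)$
$X = 40$ ($X = 5 \left(3 + 5\right) = 5 \cdot 8 = 40$)
$h{\left(y \right)} = \left(-360 + y\right) \left(-179 + y\right)$ ($h{\left(y \right)} = \left(y + 40 \left(-9\right)\right) \left(y - 179\right) = \left(y - 360\right) \left(-179 + y\right) = \left(-360 + y\right) \left(-179 + y\right)$)
$\left(-93 + 83\right)^{2} - h{\left(-112 \right)} = \left(-93 + 83\right)^{2} - \left(64440 + \left(-112\right)^{2} - -60368\right) = \left(-10\right)^{2} - \left(64440 + 12544 + 60368\right) = 100 - 137352 = -137252$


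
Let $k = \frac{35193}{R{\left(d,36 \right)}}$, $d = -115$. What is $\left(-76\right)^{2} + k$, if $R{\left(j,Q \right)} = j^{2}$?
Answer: $\frac{76422793}{13225} \approx 5778.7$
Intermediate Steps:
$k = \frac{35193}{13225}$ ($k = \frac{35193}{\left(-115\right)^{2}} = \frac{35193}{13225} \approx 2.6611$)
$\left(-76\right)^{2} + k = \left(-76\right)^{2} + \frac{35193}{13225} = 5776 + \frac{35193}{13225} = \frac{76422793}{13225}$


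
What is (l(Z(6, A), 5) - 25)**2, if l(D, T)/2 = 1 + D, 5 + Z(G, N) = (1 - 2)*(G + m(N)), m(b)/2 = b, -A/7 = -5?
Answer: 34225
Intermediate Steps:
A = 35 (A = -7*(-5) = 35)
m(b) = 2*b
Z(G, N) = -5 - G - 2*N (Z(G, N) = -5 + (1 - 2)*(G + 2*N) = -5 - (G + 2*N) = -5 + (-G - 2*N) = -5 - G - 2*N)
l(D, T) = 2 + 2*D (l(D, T) = 2*(1 + D) = 2 + 2*D)
(l(Z(6, A), 5) - 25)**2 = ((2 + 2*(-5 - 1*6 - 2*35)) - 25)**2 = ((2 + 2*(-5 - 6 - 70)) - 25)**2 = ((2 + 2*(-81)) - 25)**2 = ((2 - 162) - 25)**2 = (-160 - 25)**2 = (-185)**2 = 34225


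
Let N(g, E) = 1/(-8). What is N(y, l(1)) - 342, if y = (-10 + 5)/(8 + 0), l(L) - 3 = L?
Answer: -2737/8 ≈ -342.13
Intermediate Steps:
l(L) = 3 + L
y = -5/8 ≈ -0.62500
N(g, E) = -⅛
N(y, l(1)) - 342 = -⅛ - 342 = -2737/8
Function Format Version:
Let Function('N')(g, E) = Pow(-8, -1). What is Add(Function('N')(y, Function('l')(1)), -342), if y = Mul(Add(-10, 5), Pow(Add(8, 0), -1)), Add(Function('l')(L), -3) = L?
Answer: Rational(-2737, 8) ≈ -342.13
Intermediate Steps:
Function('l')(L) = Add(3, L)
y = Rational(-5, 8) (y = Mul(-5, Pow(8, -1)) = Mul(-5, Rational(1, 8)) = Rational(-5, 8) ≈ -0.62500)
Function('N')(g, E) = Rational(-1, 8)
Add(Function('N')(y, Function('l')(1)), -342) = Add(Rational(-1, 8), -342) = Rational(-2737, 8)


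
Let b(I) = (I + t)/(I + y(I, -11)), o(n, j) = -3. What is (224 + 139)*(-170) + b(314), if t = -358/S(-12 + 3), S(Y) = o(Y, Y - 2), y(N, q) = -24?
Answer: -5368640/87 ≈ -61709.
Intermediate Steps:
S(Y) = -3
t = 358/3 (t = -358/(-3) = -358*(-⅓) = 358/3 ≈ 119.33)
b(I) = (358/3 + I)/(-24 + I) (b(I) = (I + 358/3)/(I - 24) = (358/3 + I)/(-24 + I))
(224 + 139)*(-170) + b(314) = (224 + 139)*(-170) + (358/3 + 314)/(-24 + 314) = 363*(-170) + (1300/3)/290 = -61710 + (1/290)*(1300/3) = -61710 + 130/87 = -5368640/87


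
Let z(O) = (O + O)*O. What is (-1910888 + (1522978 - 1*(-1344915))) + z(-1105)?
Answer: 3399055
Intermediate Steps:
z(O) = 2*O² (z(O) = (2*O)*O = 2*O²)
(-1910888 + (1522978 - 1*(-1344915))) + z(-1105) = (-1910888 + (1522978 - 1*(-1344915))) + 2*(-1105)² = (-1910888 + (1522978 + 1344915)) + 2*1221025 = (-1910888 + 2867893) + 2442050 = 957005 + 2442050 = 3399055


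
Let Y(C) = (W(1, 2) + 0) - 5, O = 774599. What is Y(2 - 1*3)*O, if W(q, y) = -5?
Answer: -7745990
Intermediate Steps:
Y(C) = -10 (Y(C) = (-5 + 0) - 5 = -5 - 5 = -10)
Y(2 - 1*3)*O = -10*774599 = -7745990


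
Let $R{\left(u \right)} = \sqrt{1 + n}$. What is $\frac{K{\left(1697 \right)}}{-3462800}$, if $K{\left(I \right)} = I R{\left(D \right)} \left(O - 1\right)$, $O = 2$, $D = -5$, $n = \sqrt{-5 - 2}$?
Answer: $- \frac{1697 \sqrt{1 + i \sqrt{7}}}{3462800} \approx -0.00067803 - 0.00046857 i$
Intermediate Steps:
$n = i \sqrt{7}$ ($n = \sqrt{-7} = i \sqrt{7} \approx 2.6458 i$)
$R{\left(u \right)} = \sqrt{1 + i \sqrt{7}}$
$K{\left(I \right)} = I \sqrt{1 + i \sqrt{7}}$ ($K{\left(I \right)} = I \sqrt{1 + i \sqrt{7}} \left(2 - 1\right) = I \sqrt{1 + i \sqrt{7}} \cdot 1 = I \sqrt{1 + i \sqrt{7}}$)
$\frac{K{\left(1697 \right)}}{-3462800} = \frac{1697 \sqrt{1 + i \sqrt{7}}}{-3462800} = 1697 \sqrt{1 + i \sqrt{7}} \left(- \frac{1}{3462800}\right) = - \frac{1697 \sqrt{1 + i \sqrt{7}}}{3462800}$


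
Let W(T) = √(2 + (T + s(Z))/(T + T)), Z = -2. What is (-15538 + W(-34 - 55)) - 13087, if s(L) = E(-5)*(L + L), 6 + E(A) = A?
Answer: -28625 + √71378/178 ≈ -28624.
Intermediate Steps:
E(A) = -6 + A
s(L) = -22*L (s(L) = (-6 - 5)*(L + L) = -22*L)
W(T) = √(2 + (44 + T)/(2*T)) (W(T) = √(2 + (T - 22*(-2))/(T + T)) = √(2 + (T + 44)/((2*T))) = √(2 + (44 + T)*(1/(2*T))) = √(2 + (44 + T)/(2*T)))
(-15538 + W(-34 - 55)) - 13087 = (-15538 + √(10 + 88/(-34 - 55))/2) - 13087 = (-15538 + √(10 + 88/(-89))/2) - 13087 = (-15538 + √(10 + 88*(-1/89))/2) - 13087 = (-15538 + √(10 - 88/89)/2) - 13087 = (-15538 + √(802/89)/2) - 13087 = (-15538 + (√71378/89)/2) - 13087 = (-15538 + √71378/178) - 13087 = -28625 + √71378/178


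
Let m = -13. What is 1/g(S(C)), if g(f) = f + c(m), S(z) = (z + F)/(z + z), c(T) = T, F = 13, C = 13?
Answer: -1/12 ≈ -0.083333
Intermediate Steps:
S(z) = (13 + z)/(2*z) (S(z) = (z + 13)/(z + z) = (13 + z)/((2*z)) = (13 + z)*(1/(2*z)) = (13 + z)/(2*z))
g(f) = -13 + f (g(f) = f - 13 = -13 + f)
1/g(S(C)) = 1/(-13 + (½)*(13 + 13)/13) = 1/(-13 + (½)*(1/13)*26) = 1/(-13 + 1) = 1/(-12) = -1/12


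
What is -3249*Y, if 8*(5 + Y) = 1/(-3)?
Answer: 131043/8 ≈ 16380.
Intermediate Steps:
Y = -121/24 (Y = -5 + (⅛)/(-3) = -5 + (⅛)*(-⅓) = -5 - 1/24 = -121/24 ≈ -5.0417)
-3249*Y = -3249*(-121/24) = 131043/8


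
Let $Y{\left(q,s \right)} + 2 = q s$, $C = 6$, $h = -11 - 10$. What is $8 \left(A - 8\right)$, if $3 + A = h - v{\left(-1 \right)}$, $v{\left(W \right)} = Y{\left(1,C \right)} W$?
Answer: $-224$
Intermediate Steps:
$h = -21$
$Y{\left(q,s \right)} = -2 + q s$
$v{\left(W \right)} = 4 W$ ($v{\left(W \right)} = \left(-2 + 1 \cdot 6\right) W = \left(-2 + 6\right) W = 4 W$)
$A = -20$ ($A = -3 - \left(21 + 4 \left(-1\right)\right) = -3 - 17 = -20$)
$8 \left(A - 8\right) = 8 \left(-20 - 8\right) = 8 \left(-28\right) = -224$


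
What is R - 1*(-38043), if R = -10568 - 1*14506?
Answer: 12969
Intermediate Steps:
R = -25074 (R = -10568 - 14506 = -25074)
R - 1*(-38043) = -25074 - 1*(-38043) = -25074 + 38043 = 12969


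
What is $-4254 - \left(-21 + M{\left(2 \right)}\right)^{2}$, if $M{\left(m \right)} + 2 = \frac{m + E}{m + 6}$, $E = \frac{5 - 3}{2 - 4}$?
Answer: $- \frac{305745}{64} \approx -4777.3$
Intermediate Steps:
$E = -1$ ($E = \frac{2}{-2} = 2 \left(- \frac{1}{2}\right) = -1$)
$M{\left(m \right)} = -2 + \frac{-1 + m}{6 + m}$ ($M{\left(m \right)} = -2 + \frac{m - 1}{m + 6} = -2 + \frac{-1 + m}{6 + m}$)
$-4254 - \left(-21 + M{\left(2 \right)}\right)^{2} = -4254 - \left(-21 + \frac{-13 - 2}{6 + 2}\right)^{2} = -4254 - \left(-21 + \frac{-13 - 2}{8}\right)^{2} = -4254 - \left(-21 + \frac{1}{8} \left(-15\right)\right)^{2} = -4254 - \left(-21 - \frac{15}{8}\right)^{2} = -4254 - \left(- \frac{183}{8}\right)^{2} = -4254 - \frac{33489}{64} = - \frac{305745}{64}$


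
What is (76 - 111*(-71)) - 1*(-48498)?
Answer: 56455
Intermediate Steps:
(76 - 111*(-71)) - 1*(-48498) = (76 + 7881) + 48498 = 7957 + 48498 = 56455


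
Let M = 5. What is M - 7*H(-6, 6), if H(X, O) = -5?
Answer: 40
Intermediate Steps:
M - 7*H(-6, 6) = 5 - 7*(-5) = 5 + 35 = 40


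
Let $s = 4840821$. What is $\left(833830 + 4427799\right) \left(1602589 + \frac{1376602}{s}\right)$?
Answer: $\frac{40818917289186936559}{4840821} \approx 8.4322 \cdot 10^{12}$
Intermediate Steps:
$\left(833830 + 4427799\right) \left(1602589 + \frac{1376602}{s}\right) = \left(833830 + 4427799\right) \left(1602589 + \frac{1376602}{4840821}\right) = 5261629 \left(1602589 + 1376602 \cdot \frac{1}{4840821}\right) = 5261629 \left(1602589 + \frac{1376602}{4840821}\right) = 5261629 \cdot \frac{7757847862171}{4840821} = \frac{40818917289186936559}{4840821}$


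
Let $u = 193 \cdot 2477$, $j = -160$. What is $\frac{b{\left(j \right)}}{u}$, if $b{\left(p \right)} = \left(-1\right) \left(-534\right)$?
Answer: $\frac{534}{478061} \approx 0.001117$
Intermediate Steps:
$b{\left(p \right)} = 534$
$u = 478061$
$\frac{b{\left(j \right)}}{u} = \frac{534}{478061}$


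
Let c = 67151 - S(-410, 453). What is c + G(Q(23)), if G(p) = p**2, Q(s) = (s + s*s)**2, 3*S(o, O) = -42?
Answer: 92844594781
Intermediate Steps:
S(o, O) = -14 (S(o, O) = (1/3)*(-42) = -14)
Q(s) = (s + s**2)**2
c = 67165 (c = 67151 - 1*(-14) = 67151 + 14 = 67165)
c + G(Q(23)) = 67165 + (23**2*(1 + 23)**2)**2 = 67165 + (529*24**2)**2 = 67165 + (529*576)**2 = 67165 + 304704**2 = 67165 + 92844527616 = 92844594781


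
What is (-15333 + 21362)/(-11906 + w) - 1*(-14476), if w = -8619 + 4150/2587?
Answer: 768573508877/53094025 ≈ 14476.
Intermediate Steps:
w = -22293203/2587 (w = -8619 + 4150*(1/2587) = -8619 + 4150/2587 = -22293203/2587 ≈ -8617.4)
(-15333 + 21362)/(-11906 + w) - 1*(-14476) = (-15333 + 21362)/(-11906 - 22293203/2587) - 1*(-14476) = 6029/(-53094025/2587) + 14476 = 6029*(-2587/53094025) + 14476 = -15597023/53094025 + 14476 = 768573508877/53094025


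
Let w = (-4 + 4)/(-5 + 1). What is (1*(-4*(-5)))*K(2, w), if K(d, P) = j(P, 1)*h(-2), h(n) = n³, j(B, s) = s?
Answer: -160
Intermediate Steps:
w = 0 (w = 0/(-4) = 0*(-¼) = 0)
K(d, P) = -8 (K(d, P) = 1*(-2)³ = 1*(-8) = -8)
(1*(-4*(-5)))*K(2, w) = (1*(-4*(-5)))*(-8) = (1*20)*(-8) = 20*(-8) = -160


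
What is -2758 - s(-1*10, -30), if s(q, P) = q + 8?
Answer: -2756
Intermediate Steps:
s(q, P) = 8 + q
-2758 - s(-1*10, -30) = -2758 - (8 - 1*10) = -2758 - (8 - 10) = -2758 - 1*(-2) = -2758 + 2 = -2756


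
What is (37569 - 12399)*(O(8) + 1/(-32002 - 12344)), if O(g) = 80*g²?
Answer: 952481122205/7391 ≈ 1.2887e+8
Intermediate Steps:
(37569 - 12399)*(O(8) + 1/(-32002 - 12344)) = (37569 - 12399)*(80*8² + 1/(-32002 - 12344)) = 25170*(80*64 + 1/(-44346)) = 25170*(5120 - 1/44346) = 25170*(227051519/44346) = 952481122205/7391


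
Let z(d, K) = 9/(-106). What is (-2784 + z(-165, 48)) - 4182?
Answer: -738405/106 ≈ -6966.1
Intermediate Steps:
z(d, K) = -9/106 (z(d, K) = 9*(-1/106) = -9/106)
(-2784 + z(-165, 48)) - 4182 = (-2784 - 9/106) - 4182 = -295113/106 - 4182 = -738405/106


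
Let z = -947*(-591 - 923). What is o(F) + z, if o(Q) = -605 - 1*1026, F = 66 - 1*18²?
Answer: 1432127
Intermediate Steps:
F = -258 (F = 66 - 1*324 = 66 - 324 = -258)
o(Q) = -1631 (o(Q) = -605 - 1026 = -1631)
z = 1433758 (z = -947*(-1514) = 1433758)
o(F) + z = -1631 + 1433758 = 1432127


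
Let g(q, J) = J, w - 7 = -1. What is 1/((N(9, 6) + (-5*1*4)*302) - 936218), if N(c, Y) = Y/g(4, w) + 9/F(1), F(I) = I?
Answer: -1/942248 ≈ -1.0613e-6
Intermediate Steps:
w = 6 (w = 7 - 1 = 6)
N(c, Y) = 9 + Y/6 (N(c, Y) = Y/6 + 9/1 = Y*(⅙) + 9*1 = Y/6 + 9 = 9 + Y/6)
1/((N(9, 6) + (-5*1*4)*302) - 936218) = 1/(((9 + (⅙)*6) + (-5*1*4)*302) - 936218) = 1/(((9 + 1) - 5*4*302) - 936218) = 1/((10 - 20*302) - 936218) = 1/((10 - 6040) - 936218) = 1/(-6030 - 936218) = 1/(-942248) = -1/942248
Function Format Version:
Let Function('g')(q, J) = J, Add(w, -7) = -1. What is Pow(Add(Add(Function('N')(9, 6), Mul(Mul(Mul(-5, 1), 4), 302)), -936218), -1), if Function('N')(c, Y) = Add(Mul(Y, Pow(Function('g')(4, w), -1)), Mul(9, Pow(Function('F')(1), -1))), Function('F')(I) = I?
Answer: Rational(-1, 942248) ≈ -1.0613e-6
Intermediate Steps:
w = 6 (w = Add(7, -1) = 6)
Function('N')(c, Y) = Add(9, Mul(Rational(1, 6), Y)) (Function('N')(c, Y) = Add(Mul(Y, Pow(6, -1)), Mul(9, Pow(1, -1))) = Add(Mul(Y, Rational(1, 6)), Mul(9, 1)) = Add(Mul(Rational(1, 6), Y), 9) = Add(9, Mul(Rational(1, 6), Y)))
Pow(Add(Add(Function('N')(9, 6), Mul(Mul(Mul(-5, 1), 4), 302)), -936218), -1) = Pow(Add(Add(Add(9, Mul(Rational(1, 6), 6)), Mul(Mul(Mul(-5, 1), 4), 302)), -936218), -1) = Pow(Add(Add(Add(9, 1), Mul(Mul(-5, 4), 302)), -936218), -1) = Pow(Add(Add(10, Mul(-20, 302)), -936218), -1) = Pow(Add(Add(10, -6040), -936218), -1) = Pow(Add(-6030, -936218), -1) = Pow(-942248, -1) = Rational(-1, 942248)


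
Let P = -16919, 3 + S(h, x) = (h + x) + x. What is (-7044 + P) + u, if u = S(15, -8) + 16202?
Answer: -7765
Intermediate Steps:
S(h, x) = -3 + h + 2*x (S(h, x) = -3 + ((h + x) + x) = -3 + (h + 2*x) = -3 + h + 2*x)
u = 16198 (u = (-3 + 15 + 2*(-8)) + 16202 = (-3 + 15 - 16) + 16202 = -4 + 16202 = 16198)
(-7044 + P) + u = (-7044 - 16919) + 16198 = -23963 + 16198 = -7765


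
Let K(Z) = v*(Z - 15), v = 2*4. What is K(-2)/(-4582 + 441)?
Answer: 136/4141 ≈ 0.032842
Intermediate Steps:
v = 8
K(Z) = -120 + 8*Z (K(Z) = 8*(Z - 15) = 8*(-15 + Z) = -120 + 8*Z)
K(-2)/(-4582 + 441) = (-120 + 8*(-2))/(-4582 + 441) = (-120 - 16)/(-4141) = -136*(-1/4141) = 136/4141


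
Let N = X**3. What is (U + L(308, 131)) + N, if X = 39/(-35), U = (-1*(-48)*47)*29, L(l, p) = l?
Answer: 2818200181/42875 ≈ 65731.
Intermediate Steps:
U = 65424 (U = (48*47)*29 = 2256*29 = 65424)
X = -39/35 (X = 39*(-1/35) = -39/35 ≈ -1.1143)
N = -59319/42875 (N = (-39/35)**3 = -59319/42875 ≈ -1.3835)
(U + L(308, 131)) + N = (65424 + 308) - 59319/42875 = 65732 - 59319/42875 = 2818200181/42875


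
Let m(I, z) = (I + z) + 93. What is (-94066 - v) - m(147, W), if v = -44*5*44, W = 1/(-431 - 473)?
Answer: -76501903/904 ≈ -84626.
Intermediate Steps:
W = -1/904 (W = 1/(-904) = -1/904 ≈ -0.0011062)
m(I, z) = 93 + I + z
v = -9680 (v = -220*44 = -9680)
(-94066 - v) - m(147, W) = (-94066 - 1*(-9680)) - (93 + 147 - 1/904) = (-94066 + 9680) - 1*216959/904 = -84386 - 216959/904 = -76501903/904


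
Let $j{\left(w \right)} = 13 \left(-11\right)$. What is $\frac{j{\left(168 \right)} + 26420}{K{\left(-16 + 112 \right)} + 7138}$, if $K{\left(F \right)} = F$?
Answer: $\frac{26277}{7234} \approx 3.6324$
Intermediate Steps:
$j{\left(w \right)} = -143$
$\frac{j{\left(168 \right)} + 26420}{K{\left(-16 + 112 \right)} + 7138} = \frac{-143 + 26420}{\left(-16 + 112\right) + 7138} = \frac{26277}{96 + 7138} = \frac{26277}{7234}$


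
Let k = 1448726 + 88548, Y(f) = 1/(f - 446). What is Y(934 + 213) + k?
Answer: 1077629075/701 ≈ 1.5373e+6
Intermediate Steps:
Y(f) = 1/(-446 + f)
k = 1537274
Y(934 + 213) + k = 1/(-446 + (934 + 213)) + 1537274 = 1/(-446 + 1147) + 1537274 = 1/701 + 1537274 = 1077629075/701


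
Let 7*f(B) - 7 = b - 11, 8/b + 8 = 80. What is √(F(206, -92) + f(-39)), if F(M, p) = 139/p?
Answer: I*√39353/138 ≈ 1.4375*I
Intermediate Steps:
b = ⅑ (b = 8/(-8 + 80) = 8/72 = 8*(1/72) = ⅑ ≈ 0.11111)
f(B) = -5/9 (f(B) = 1 + (⅑ - 11)/7 = 1 + (⅐)*(-98/9) = 1 - 14/9 = -5/9)
√(F(206, -92) + f(-39)) = √(139/(-92) - 5/9) = √(139*(-1/92) - 5/9) = √(-139/92 - 5/9) = √(-1711/828) = I*√39353/138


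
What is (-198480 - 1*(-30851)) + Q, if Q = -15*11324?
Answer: -337489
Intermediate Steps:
Q = -169860
(-198480 - 1*(-30851)) + Q = (-198480 - 1*(-30851)) - 169860 = (-198480 + 30851) - 169860 = -167629 - 169860 = -337489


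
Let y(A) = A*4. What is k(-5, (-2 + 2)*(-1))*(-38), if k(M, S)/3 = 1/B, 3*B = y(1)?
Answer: -171/2 ≈ -85.500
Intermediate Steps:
y(A) = 4*A
B = 4/3 (B = (4*1)/3 = (1/3)*4 = 4/3 ≈ 1.3333)
k(M, S) = 9/4 (k(M, S) = 3/(4/3) = 3*(3/4) = 9/4)
k(-5, (-2 + 2)*(-1))*(-38) = (9/4)*(-38) = -171/2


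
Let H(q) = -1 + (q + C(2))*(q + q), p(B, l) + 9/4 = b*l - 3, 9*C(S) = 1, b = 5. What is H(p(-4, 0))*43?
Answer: 54653/24 ≈ 2277.2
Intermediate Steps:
C(S) = 1/9 (C(S) = (1/9)*1 = 1/9)
p(B, l) = -21/4 + 5*l (p(B, l) = -9/4 + (5*l - 3) = -9/4 + (-3 + 5*l) = -21/4 + 5*l)
H(q) = -1 + 2*q*(1/9 + q) (H(q) = -1 + (q + 1/9)*(q + q) = -1 + (1/9 + q)*(2*q) = -1 + 2*q*(1/9 + q))
H(p(-4, 0))*43 = (-1 + 2*(-21/4 + 5*0)**2 + 2*(-21/4 + 5*0)/9)*43 = (-1 + 2*(-21/4 + 0)**2 + 2*(-21/4 + 0)/9)*43 = (-1 + 2*(-21/4)**2 + (2/9)*(-21/4))*43 = (-1 + 2*(441/16) - 7/6)*43 = (-1 + 441/8 - 7/6)*43 = (1271/24)*43 = 54653/24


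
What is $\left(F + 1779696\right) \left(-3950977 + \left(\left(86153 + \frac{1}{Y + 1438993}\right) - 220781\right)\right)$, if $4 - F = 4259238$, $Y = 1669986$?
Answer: $\frac{1369358296239176964}{135173} \approx 1.013 \cdot 10^{13}$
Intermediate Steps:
$F = -4259234$ ($F = 4 - 4259238 = -4259234$)
$\left(F + 1779696\right) \left(-3950977 + \left(\left(86153 + \frac{1}{Y + 1438993}\right) - 220781\right)\right) = \left(-4259234 + 1779696\right) \left(-3950977 - \left(134628 - \frac{1}{1669986 + 1438993}\right)\right) = - 2479538 \left(-3950977 - \left(134628 - \frac{1}{3108979}\right)\right) = - 2479538 \left(-3950977 + \left(\left(86153 + \frac{1}{3108979}\right) - 220781\right)\right) = - 2479538 \left(-3950977 + \left(\frac{267847867788}{3108979} - 220781\right)\right) = - 2479538 \left(-3950977 - \frac{418555624811}{3108979}\right) = \left(-2479538\right) \left(- \frac{12702060147294}{3108979}\right) = \frac{1369358296239176964}{135173}$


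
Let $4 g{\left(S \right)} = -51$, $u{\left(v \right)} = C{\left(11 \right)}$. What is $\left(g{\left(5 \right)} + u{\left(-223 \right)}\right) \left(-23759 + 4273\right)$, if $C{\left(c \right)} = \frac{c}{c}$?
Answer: $\frac{457921}{2} \approx 2.2896 \cdot 10^{5}$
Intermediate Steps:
$C{\left(c \right)} = 1$
$u{\left(v \right)} = 1$
$g{\left(S \right)} = - \frac{51}{4}$ ($g{\left(S \right)} = \frac{1}{4} \left(-51\right) = - \frac{51}{4}$)
$\left(g{\left(5 \right)} + u{\left(-223 \right)}\right) \left(-23759 + 4273\right) = \left(- \frac{51}{4} + 1\right) \left(-23759 + 4273\right) = \left(- \frac{47}{4}\right) \left(-19486\right) = \frac{457921}{2}$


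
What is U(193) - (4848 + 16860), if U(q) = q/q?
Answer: -21707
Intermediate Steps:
U(q) = 1
U(193) - (4848 + 16860) = 1 - (4848 + 16860) = 1 - 1*21708 = 1 - 21708 = -21707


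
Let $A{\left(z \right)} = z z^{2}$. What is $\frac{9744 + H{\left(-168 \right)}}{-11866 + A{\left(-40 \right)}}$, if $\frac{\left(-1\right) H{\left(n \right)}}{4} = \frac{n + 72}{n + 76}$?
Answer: $- \frac{112008}{872459} \approx -0.12838$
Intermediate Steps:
$A{\left(z \right)} = z^{3}$
$H{\left(n \right)} = - \frac{4 \left(72 + n\right)}{76 + n}$ ($H{\left(n \right)} = - 4 \frac{n + 72}{n + 76} = - 4 \frac{72 + n}{76 + n} = - \frac{4 \left(72 + n\right)}{76 + n}$)
$\frac{9744 + H{\left(-168 \right)}}{-11866 + A{\left(-40 \right)}} = \frac{9744 + \frac{4 \left(-72 - -168\right)}{76 - 168}}{-11866 + \left(-40\right)^{3}} = \frac{9744 + \frac{4 \left(-72 + 168\right)}{-92}}{-11866 - 64000} = \frac{9744 + 4 \left(- \frac{1}{92}\right) 96}{-75866} = \left(9744 - \frac{96}{23}\right) \left(- \frac{1}{75866}\right) = \frac{224016}{23} \left(- \frac{1}{75866}\right) = - \frac{112008}{872459}$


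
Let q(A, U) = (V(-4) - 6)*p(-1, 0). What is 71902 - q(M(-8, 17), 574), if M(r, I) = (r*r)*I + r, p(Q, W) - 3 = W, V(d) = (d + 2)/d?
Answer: 143837/2 ≈ 71919.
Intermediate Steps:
V(d) = (2 + d)/d
p(Q, W) = 3 + W
M(r, I) = r + I*r**2 (M(r, I) = r**2*I + r = I*r**2 + r = r + I*r**2)
q(A, U) = -33/2 (q(A, U) = ((2 - 4)/(-4) - 6)*(3 + 0) = (-1/4*(-2) - 6)*3 = (1/2 - 6)*3 = -11/2*3 = -33/2)
71902 - q(M(-8, 17), 574) = 71902 - 1*(-33/2) = 71902 + 33/2 = 143837/2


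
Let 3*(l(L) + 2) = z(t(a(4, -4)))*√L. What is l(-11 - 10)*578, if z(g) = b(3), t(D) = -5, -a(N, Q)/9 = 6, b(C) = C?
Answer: -1156 + 578*I*√21 ≈ -1156.0 + 2648.7*I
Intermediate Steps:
a(N, Q) = -54 (a(N, Q) = -9*6 = -54)
z(g) = 3
l(L) = -2 + √L (l(L) = -2 + (3*√L)/3 = -2 + √L)
l(-11 - 10)*578 = (-2 + √(-11 - 10))*578 = (-2 + √(-21))*578 = (-2 + I*√21)*578 = -1156 + 578*I*√21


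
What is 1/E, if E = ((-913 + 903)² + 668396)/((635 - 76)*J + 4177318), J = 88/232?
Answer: 121148371/19386384 ≈ 6.2491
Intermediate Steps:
J = 11/29 (J = 88*(1/232) = 11/29 ≈ 0.37931)
E = 19386384/121148371 (E = ((-913 + 903)² + 668396)/((635 - 76)*(11/29) + 4177318) = ((-10)² + 668396)/(559*(11/29) + 4177318) = (100 + 668396)/(6149/29 + 4177318) = 668496/(121148371/29) = 668496*(29/121148371) = 19386384/121148371 ≈ 0.16002)
1/E = 1/(19386384/121148371) = 121148371/19386384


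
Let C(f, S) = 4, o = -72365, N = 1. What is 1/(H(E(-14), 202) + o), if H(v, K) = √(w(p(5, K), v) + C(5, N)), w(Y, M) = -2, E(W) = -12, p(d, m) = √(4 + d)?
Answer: -72365/5236693223 - √2/5236693223 ≈ -1.3819e-5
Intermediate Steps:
H(v, K) = √2 (H(v, K) = √(-2 + 4) = √2)
1/(H(E(-14), 202) + o) = 1/(√2 - 72365) = 1/(-72365 + √2)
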